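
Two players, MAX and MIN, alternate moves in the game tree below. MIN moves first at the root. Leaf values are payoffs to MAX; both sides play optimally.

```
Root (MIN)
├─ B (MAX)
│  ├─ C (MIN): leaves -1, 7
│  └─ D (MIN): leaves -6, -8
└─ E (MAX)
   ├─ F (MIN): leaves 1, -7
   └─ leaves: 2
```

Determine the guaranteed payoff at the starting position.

-1

C (MIN): min(-1, 7) = -1
D (MIN): min(-6, -8) = -8
B (MAX): max(-1, -8) = -1
F (MIN): min(1, -7) = -7
E (MAX): max(-7, 2) = 2
Root (MIN): min(-1, 2) = -1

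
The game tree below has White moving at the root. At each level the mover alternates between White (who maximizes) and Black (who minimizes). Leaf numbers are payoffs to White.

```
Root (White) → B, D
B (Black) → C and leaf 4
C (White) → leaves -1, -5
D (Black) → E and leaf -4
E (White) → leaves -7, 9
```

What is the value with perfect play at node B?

C: max(-1, -5) = -1
B: min(-1, 4) = -1

-1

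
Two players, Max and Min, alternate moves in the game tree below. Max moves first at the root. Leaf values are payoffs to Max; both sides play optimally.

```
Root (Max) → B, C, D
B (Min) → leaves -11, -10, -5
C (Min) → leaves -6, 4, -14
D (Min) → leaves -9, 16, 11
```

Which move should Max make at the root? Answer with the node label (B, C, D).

D

B (Min): min(-11, -10, -5) = -11
C (Min): min(-6, 4, -14) = -14
D (Min): min(-9, 16, 11) = -9
Root (Max): max(-11, -14, -9) = -9
Max picks the child with the highest value: D (value -9).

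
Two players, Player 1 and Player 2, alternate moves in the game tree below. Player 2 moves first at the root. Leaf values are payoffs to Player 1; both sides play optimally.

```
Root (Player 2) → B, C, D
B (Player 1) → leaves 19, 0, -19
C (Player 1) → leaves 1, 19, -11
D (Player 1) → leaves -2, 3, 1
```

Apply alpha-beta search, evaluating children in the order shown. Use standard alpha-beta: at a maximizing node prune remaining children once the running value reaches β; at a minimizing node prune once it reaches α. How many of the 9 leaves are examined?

8

B [α=-∞,β=+∞]: v=19
C [α=-∞,β=19]: v=19 after child 2 ≥ β → β-cutoff, skip 1
D [α=-∞,β=19]: v=3
Root [α=-∞,β=+∞]: v=3
Leaves evaluated: 8 of 9.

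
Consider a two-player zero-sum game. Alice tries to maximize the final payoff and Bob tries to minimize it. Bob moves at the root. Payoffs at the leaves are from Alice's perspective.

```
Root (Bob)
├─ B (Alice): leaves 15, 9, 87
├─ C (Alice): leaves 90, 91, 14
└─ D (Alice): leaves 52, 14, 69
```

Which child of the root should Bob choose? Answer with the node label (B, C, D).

B (Alice): max(15, 9, 87) = 87
C (Alice): max(90, 91, 14) = 91
D (Alice): max(52, 14, 69) = 69
Root (Bob): min(87, 91, 69) = 69
Bob picks the child with the lowest value: D (value 69).

D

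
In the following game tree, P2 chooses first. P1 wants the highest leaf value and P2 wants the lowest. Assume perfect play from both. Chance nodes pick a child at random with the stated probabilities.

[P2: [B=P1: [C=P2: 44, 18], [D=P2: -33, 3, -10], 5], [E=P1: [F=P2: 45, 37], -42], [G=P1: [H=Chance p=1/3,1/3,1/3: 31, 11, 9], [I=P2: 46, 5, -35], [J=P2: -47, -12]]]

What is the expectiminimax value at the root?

17

C (P2): min(44, 18) = 18
D (P2): min(-33, 3, -10) = -33
B (P1): max(18, -33, 5) = 18
F (P2): min(45, 37) = 37
E (P1): max(37, -42) = 37
H (Chance): 1/3·31 + 1/3·11 + 1/3·9 = 17
I (P2): min(46, 5, -35) = -35
J (P2): min(-47, -12) = -47
G (P1): max(17, -35, -47) = 17
Root (P2): min(18, 37, 17) = 17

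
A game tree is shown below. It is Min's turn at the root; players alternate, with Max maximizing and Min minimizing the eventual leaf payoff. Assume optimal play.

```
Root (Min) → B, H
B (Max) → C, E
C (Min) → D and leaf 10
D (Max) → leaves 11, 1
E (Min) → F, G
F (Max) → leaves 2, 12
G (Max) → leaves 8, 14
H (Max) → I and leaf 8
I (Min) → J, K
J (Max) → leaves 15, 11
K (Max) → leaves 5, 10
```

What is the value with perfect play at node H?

J: max(15, 11) = 15
K: max(5, 10) = 10
I: min(15, 10) = 10
H: max(10, 8) = 10

10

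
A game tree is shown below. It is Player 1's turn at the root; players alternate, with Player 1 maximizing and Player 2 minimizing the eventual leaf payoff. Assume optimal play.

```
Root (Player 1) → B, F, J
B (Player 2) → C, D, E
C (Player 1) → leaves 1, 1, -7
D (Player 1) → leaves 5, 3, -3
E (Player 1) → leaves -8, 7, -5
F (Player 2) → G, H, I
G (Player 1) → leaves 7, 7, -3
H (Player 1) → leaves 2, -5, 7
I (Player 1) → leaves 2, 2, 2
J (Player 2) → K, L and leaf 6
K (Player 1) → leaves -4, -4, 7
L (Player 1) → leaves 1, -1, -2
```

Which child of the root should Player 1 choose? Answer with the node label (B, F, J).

C (Player 1): max(1, 1, -7) = 1
D (Player 1): max(5, 3, -3) = 5
E (Player 1): max(-8, 7, -5) = 7
B (Player 2): min(1, 5, 7) = 1
G (Player 1): max(7, 7, -3) = 7
H (Player 1): max(2, -5, 7) = 7
I (Player 1): max(2, 2, 2) = 2
F (Player 2): min(7, 7, 2) = 2
K (Player 1): max(-4, -4, 7) = 7
L (Player 1): max(1, -1, -2) = 1
J (Player 2): min(7, 1, 6) = 1
Root (Player 1): max(1, 2, 1) = 2
Player 1 picks the child with the highest value: F (value 2).

F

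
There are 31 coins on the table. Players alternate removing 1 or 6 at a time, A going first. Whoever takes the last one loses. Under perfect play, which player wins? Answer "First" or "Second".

W/L table (W = player to move can force a win):
i:   0  1  2  3  4  5  6  7  8  9 10 11 12 13 14 15 16 17 18 19 20 21 22 23 24 25 26 27 28 29 30 31
     W  L  W  L  W  L  W  W  L  W  L  W  L  W  W  L  W  L  W  L  W  W  L  W  L  W  L  W  W  L  W  L
Position 31 is L, so the second player wins.

Second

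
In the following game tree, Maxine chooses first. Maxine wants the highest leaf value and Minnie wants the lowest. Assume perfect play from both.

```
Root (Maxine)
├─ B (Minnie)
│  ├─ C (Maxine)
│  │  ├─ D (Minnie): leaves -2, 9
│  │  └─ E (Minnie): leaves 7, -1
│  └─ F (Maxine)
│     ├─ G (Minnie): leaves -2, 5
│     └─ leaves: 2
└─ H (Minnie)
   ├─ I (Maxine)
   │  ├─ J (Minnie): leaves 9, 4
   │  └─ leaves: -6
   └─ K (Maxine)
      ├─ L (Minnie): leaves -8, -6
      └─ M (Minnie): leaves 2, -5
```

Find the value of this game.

D (Minnie): min(-2, 9) = -2
E (Minnie): min(7, -1) = -1
C (Maxine): max(-2, -1) = -1
G (Minnie): min(-2, 5) = -2
F (Maxine): max(-2, 2) = 2
B (Minnie): min(-1, 2) = -1
J (Minnie): min(9, 4) = 4
I (Maxine): max(4, -6) = 4
L (Minnie): min(-8, -6) = -8
M (Minnie): min(2, -5) = -5
K (Maxine): max(-8, -5) = -5
H (Minnie): min(4, -5) = -5
Root (Maxine): max(-1, -5) = -1

-1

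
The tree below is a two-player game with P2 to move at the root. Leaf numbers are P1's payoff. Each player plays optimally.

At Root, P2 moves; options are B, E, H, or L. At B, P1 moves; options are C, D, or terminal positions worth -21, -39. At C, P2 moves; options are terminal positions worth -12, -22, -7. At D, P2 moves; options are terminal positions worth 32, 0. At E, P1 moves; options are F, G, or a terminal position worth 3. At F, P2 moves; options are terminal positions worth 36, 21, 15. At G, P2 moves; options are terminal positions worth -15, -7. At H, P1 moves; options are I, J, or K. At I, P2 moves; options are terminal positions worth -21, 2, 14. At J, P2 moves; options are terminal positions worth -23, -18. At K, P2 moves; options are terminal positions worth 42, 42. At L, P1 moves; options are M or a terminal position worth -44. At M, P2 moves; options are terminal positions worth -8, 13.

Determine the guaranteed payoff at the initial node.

-8

C (P2): min(-12, -22, -7) = -22
D (P2): min(32, 0) = 0
B (P1): max(-22, 0, -21, -39) = 0
F (P2): min(36, 21, 15) = 15
G (P2): min(-15, -7) = -15
E (P1): max(15, -15, 3) = 15
I (P2): min(-21, 2, 14) = -21
J (P2): min(-23, -18) = -23
K (P2): min(42, 42) = 42
H (P1): max(-21, -23, 42) = 42
M (P2): min(-8, 13) = -8
L (P1): max(-8, -44) = -8
Root (P2): min(0, 15, 42, -8) = -8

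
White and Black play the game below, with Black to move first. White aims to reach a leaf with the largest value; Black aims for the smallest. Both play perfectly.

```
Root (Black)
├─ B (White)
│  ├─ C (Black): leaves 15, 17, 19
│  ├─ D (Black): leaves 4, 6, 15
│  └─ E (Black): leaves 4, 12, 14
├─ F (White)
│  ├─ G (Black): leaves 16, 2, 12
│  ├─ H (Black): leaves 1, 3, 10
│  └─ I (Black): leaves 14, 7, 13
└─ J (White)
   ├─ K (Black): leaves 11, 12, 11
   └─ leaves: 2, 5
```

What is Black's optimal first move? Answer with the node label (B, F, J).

C (Black): min(15, 17, 19) = 15
D (Black): min(4, 6, 15) = 4
E (Black): min(4, 12, 14) = 4
B (White): max(15, 4, 4) = 15
G (Black): min(16, 2, 12) = 2
H (Black): min(1, 3, 10) = 1
I (Black): min(14, 7, 13) = 7
F (White): max(2, 1, 7) = 7
K (Black): min(11, 12, 11) = 11
J (White): max(11, 2, 5) = 11
Root (Black): min(15, 7, 11) = 7
Black picks the child with the lowest value: F (value 7).

F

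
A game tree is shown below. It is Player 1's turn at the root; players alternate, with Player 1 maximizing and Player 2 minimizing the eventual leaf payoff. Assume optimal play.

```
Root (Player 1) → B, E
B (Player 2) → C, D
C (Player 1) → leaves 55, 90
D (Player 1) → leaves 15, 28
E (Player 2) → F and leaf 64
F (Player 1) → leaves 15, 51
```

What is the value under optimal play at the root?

51

C (Player 1): max(55, 90) = 90
D (Player 1): max(15, 28) = 28
B (Player 2): min(90, 28) = 28
F (Player 1): max(15, 51) = 51
E (Player 2): min(51, 64) = 51
Root (Player 1): max(28, 51) = 51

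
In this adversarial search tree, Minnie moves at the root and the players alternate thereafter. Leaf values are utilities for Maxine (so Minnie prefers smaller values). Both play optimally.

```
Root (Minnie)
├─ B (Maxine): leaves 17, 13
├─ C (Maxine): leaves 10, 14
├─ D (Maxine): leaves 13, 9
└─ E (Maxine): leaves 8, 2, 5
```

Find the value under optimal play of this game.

8

B (Maxine): max(17, 13) = 17
C (Maxine): max(10, 14) = 14
D (Maxine): max(13, 9) = 13
E (Maxine): max(8, 2, 5) = 8
Root (Minnie): min(17, 14, 13, 8) = 8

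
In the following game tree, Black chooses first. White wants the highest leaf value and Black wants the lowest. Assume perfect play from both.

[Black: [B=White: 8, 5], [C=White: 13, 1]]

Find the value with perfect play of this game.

B (White): max(8, 5) = 8
C (White): max(13, 1) = 13
Root (Black): min(8, 13) = 8

8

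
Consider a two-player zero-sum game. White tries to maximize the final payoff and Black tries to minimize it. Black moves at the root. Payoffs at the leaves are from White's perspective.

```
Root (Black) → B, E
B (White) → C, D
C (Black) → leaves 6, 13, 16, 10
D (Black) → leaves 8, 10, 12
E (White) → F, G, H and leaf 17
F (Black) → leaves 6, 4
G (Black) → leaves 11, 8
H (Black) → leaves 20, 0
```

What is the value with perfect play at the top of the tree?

C (Black): min(6, 13, 16, 10) = 6
D (Black): min(8, 10, 12) = 8
B (White): max(6, 8) = 8
F (Black): min(6, 4) = 4
G (Black): min(11, 8) = 8
H (Black): min(20, 0) = 0
E (White): max(4, 8, 0, 17) = 17
Root (Black): min(8, 17) = 8

8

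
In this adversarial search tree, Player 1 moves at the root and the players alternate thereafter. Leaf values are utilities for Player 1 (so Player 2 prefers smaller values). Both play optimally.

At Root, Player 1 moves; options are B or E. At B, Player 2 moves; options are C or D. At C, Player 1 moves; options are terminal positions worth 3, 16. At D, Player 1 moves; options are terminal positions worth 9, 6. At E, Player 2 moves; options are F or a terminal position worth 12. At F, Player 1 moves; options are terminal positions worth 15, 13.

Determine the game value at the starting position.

C (Player 1): max(3, 16) = 16
D (Player 1): max(9, 6) = 9
B (Player 2): min(16, 9) = 9
F (Player 1): max(15, 13) = 15
E (Player 2): min(15, 12) = 12
Root (Player 1): max(9, 12) = 12

12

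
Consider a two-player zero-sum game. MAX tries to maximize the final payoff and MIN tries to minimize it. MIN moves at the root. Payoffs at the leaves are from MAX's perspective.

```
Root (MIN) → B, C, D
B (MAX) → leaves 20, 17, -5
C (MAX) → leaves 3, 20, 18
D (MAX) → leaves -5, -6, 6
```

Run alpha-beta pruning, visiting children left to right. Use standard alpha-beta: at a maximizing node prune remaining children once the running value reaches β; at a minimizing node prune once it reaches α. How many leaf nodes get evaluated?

B [α=-∞,β=+∞]: v=20
C [α=-∞,β=20]: v=20 after child 2 ≥ β → β-cutoff, skip 1
D [α=-∞,β=20]: v=6
Root [α=-∞,β=+∞]: v=6
Leaves evaluated: 8 of 9.

8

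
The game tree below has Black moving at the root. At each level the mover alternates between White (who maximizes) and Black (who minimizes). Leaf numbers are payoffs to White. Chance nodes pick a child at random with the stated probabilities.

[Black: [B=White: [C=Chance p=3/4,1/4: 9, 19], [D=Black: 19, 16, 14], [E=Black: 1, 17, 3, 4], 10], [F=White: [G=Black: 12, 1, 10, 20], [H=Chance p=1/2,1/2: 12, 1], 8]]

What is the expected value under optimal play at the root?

8

C (Chance): 3/4·9 + 1/4·19 = 11.5
D (Black): min(19, 16, 14) = 14
E (Black): min(1, 17, 3, 4) = 1
B (White): max(11.5, 14, 1, 10) = 14
G (Black): min(12, 1, 10, 20) = 1
H (Chance): 1/2·12 + 1/2·1 = 6.5
F (White): max(1, 6.5, 8) = 8
Root (Black): min(14, 8) = 8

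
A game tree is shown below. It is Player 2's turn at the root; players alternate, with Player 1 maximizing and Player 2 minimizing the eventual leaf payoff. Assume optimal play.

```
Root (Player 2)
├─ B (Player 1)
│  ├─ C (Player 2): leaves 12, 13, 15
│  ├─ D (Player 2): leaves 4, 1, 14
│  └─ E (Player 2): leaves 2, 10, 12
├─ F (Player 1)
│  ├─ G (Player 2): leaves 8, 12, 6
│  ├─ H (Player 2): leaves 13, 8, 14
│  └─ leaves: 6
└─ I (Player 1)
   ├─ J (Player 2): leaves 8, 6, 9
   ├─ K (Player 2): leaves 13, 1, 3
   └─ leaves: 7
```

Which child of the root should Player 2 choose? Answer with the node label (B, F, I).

I

C (Player 2): min(12, 13, 15) = 12
D (Player 2): min(4, 1, 14) = 1
E (Player 2): min(2, 10, 12) = 2
B (Player 1): max(12, 1, 2) = 12
G (Player 2): min(8, 12, 6) = 6
H (Player 2): min(13, 8, 14) = 8
F (Player 1): max(6, 8, 6) = 8
J (Player 2): min(8, 6, 9) = 6
K (Player 2): min(13, 1, 3) = 1
I (Player 1): max(6, 1, 7) = 7
Root (Player 2): min(12, 8, 7) = 7
Player 2 picks the child with the lowest value: I (value 7).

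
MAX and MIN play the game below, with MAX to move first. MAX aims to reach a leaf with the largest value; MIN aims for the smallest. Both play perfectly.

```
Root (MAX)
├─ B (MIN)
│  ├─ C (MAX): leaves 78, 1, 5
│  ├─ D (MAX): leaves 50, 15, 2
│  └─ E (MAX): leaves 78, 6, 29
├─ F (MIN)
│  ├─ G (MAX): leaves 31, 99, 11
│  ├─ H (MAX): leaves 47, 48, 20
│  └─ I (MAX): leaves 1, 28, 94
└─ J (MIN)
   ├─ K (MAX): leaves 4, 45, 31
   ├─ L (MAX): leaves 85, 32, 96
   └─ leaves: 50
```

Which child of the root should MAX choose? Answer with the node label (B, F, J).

B

C (MAX): max(78, 1, 5) = 78
D (MAX): max(50, 15, 2) = 50
E (MAX): max(78, 6, 29) = 78
B (MIN): min(78, 50, 78) = 50
G (MAX): max(31, 99, 11) = 99
H (MAX): max(47, 48, 20) = 48
I (MAX): max(1, 28, 94) = 94
F (MIN): min(99, 48, 94) = 48
K (MAX): max(4, 45, 31) = 45
L (MAX): max(85, 32, 96) = 96
J (MIN): min(45, 96, 50) = 45
Root (MAX): max(50, 48, 45) = 50
MAX picks the child with the highest value: B (value 50).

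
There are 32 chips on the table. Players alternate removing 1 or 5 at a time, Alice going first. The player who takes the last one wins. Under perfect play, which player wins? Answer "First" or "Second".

Second

Compute winning (W) and losing (L) positions by backward induction:
i:   0  1  2  3  4  5  6  7  8  9 10 11 12 13 14 15 16 17 18 19 20 21 22 23 24 25 26 27 28 29 30 31 32
     L  W  L  W  L  W  L  W  L  W  L  W  L  W  L  W  L  W  L  W  L  W  L  W  L  W  L  W  L  W  L  W  L
Position 32 is L, so the second player wins.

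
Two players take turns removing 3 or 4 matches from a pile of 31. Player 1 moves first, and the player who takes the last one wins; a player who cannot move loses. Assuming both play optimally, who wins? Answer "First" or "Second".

First

Mark each pile size as W (mover wins) or L (mover loses):
i:   0  1  2  3  4  5  6  7  8  9 10 11 12 13 14 15 16 17 18 19 20 21 22 23 24 25 26 27 28 29 30 31
     L  L  L  W  W  W  W  L  L  L  W  W  W  W  L  L  L  W  W  W  W  L  L  L  W  W  W  W  L  L  L  W
Position 31 is W, so the first player wins.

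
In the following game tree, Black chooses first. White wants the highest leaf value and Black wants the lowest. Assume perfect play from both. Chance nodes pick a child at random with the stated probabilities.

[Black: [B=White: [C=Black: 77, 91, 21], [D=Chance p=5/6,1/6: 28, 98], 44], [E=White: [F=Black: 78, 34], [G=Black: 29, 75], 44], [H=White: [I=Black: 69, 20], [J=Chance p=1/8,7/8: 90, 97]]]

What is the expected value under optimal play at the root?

44

C (Black): min(77, 91, 21) = 21
D (Chance): 5/6·28 + 1/6·98 = 39.67
B (White): max(21, 39.67, 44) = 44
F (Black): min(78, 34) = 34
G (Black): min(29, 75) = 29
E (White): max(34, 29, 44) = 44
I (Black): min(69, 20) = 20
J (Chance): 1/8·90 + 7/8·97 = 96.12
H (White): max(20, 96.12) = 96.12
Root (Black): min(44, 44, 96.12) = 44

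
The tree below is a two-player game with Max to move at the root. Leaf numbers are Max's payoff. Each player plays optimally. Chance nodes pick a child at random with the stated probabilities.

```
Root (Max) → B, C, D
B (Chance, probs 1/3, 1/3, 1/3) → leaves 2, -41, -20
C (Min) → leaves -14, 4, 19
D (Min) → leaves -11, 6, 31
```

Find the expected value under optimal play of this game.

-11

B (Chance): 1/3·2 + 1/3·-41 + 1/3·-20 = -19.67
C (Min): min(-14, 4, 19) = -14
D (Min): min(-11, 6, 31) = -11
Root (Max): max(-19.67, -14, -11) = -11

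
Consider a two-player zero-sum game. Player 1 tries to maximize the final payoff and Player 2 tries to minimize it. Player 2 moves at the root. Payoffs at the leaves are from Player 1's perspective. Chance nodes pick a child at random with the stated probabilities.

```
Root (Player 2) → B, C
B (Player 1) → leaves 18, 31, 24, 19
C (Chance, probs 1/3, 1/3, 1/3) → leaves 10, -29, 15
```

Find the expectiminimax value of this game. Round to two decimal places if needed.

B (Player 1): max(18, 31, 24, 19) = 31
C (Chance): 1/3·10 + 1/3·-29 + 1/3·15 = -1.33
Root (Player 2): min(31, -1.33) = -1.33

-1.33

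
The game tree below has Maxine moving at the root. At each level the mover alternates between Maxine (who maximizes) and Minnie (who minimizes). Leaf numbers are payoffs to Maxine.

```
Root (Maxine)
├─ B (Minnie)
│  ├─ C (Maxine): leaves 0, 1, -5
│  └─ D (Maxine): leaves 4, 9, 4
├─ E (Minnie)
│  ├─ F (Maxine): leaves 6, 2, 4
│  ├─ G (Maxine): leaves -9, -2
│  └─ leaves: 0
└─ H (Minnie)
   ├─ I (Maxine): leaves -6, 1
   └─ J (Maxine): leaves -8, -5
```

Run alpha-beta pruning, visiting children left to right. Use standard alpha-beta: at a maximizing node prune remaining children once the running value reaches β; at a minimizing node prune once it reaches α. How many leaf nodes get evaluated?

11

C [α=-∞,β=+∞]: v=1
D [α=-∞,β=1]: v=4 after child 1 ≥ β → β-cutoff, skip 2
B [α=-∞,β=+∞]: v=1
F [α=1,β=+∞]: v=6
G [α=1,β=6]: v=-2
E [α=1,β=+∞]: v=-2 after child 2 ≤ α → α-cutoff, skip 1
I [α=1,β=+∞]: v=1
H [α=1,β=+∞]: v=1 after child 1 ≤ α → α-cutoff, skip 1
Root [α=-∞,β=+∞]: v=1
Leaves evaluated: 11 of 16.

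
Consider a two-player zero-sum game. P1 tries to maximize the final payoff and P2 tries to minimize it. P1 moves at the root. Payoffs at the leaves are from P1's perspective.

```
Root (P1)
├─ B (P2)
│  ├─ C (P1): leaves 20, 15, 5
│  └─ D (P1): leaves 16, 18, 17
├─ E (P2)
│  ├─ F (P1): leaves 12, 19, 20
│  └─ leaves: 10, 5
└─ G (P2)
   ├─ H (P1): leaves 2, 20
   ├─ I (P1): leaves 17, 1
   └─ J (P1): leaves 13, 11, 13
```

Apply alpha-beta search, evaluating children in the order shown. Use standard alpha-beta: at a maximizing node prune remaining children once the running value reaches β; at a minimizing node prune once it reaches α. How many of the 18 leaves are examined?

C [α=-∞,β=+∞]: v=20
D [α=-∞,β=20]: v=18
B [α=-∞,β=+∞]: v=18
F [α=18,β=+∞]: v=20
E [α=18,β=+∞]: v=10 after child 2 ≤ α → α-cutoff, skip 1
H [α=18,β=+∞]: v=20
I [α=18,β=20]: v=17
G [α=18,β=+∞]: v=17 after child 2 ≤ α → α-cutoff, skip 1
Root [α=-∞,β=+∞]: v=18
Leaves evaluated: 14 of 18.

14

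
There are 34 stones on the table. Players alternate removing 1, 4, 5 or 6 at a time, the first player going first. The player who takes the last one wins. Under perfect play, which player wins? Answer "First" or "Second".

First

W/L table (W = player to move can force a win):
i:   0  1  2  3  4  5  6  7  8  9 10 11 12 13 14 15 16 17 18 19 20 21 22 23 24 25 26 27 28 29 30 31 32 33 34
     L  W  L  W  W  W  W  W  W  L  W  L  W  W  W  W  W  W  L  W  L  W  W  W  W  W  W  L  W  L  W  W  W  W  W
Position 34 is W, so the first player wins.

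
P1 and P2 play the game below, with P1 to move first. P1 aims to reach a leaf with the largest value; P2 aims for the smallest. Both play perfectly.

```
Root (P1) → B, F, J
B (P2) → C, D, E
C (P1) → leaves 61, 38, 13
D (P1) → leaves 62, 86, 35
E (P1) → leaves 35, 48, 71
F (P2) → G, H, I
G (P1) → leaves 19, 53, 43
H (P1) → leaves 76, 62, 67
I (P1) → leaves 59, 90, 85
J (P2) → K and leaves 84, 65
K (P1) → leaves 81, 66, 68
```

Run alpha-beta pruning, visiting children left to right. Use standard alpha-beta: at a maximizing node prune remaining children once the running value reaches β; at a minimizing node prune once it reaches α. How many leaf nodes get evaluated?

15

C [α=-∞,β=+∞]: v=61
D [α=-∞,β=61]: v=62 after child 1 ≥ β → β-cutoff, skip 2
E [α=-∞,β=61]: v=71
B [α=-∞,β=+∞]: v=61
G [α=61,β=+∞]: v=53
F [α=61,β=+∞]: v=53 after child 1 ≤ α → α-cutoff, skip 2
K [α=61,β=+∞]: v=81
J [α=61,β=+∞]: v=65
Root [α=-∞,β=+∞]: v=65
Leaves evaluated: 15 of 23.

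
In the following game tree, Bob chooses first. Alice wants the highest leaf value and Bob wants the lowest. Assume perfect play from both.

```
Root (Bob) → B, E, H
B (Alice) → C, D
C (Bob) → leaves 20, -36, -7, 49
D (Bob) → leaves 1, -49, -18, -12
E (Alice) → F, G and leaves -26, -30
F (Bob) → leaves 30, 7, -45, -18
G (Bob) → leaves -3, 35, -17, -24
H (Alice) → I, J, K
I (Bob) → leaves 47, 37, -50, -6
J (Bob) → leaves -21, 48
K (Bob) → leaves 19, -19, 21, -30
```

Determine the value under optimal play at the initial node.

-36

C (Bob): min(20, -36, -7, 49) = -36
D (Bob): min(1, -49, -18, -12) = -49
B (Alice): max(-36, -49) = -36
F (Bob): min(30, 7, -45, -18) = -45
G (Bob): min(-3, 35, -17, -24) = -24
E (Alice): max(-45, -24, -26, -30) = -24
I (Bob): min(47, 37, -50, -6) = -50
J (Bob): min(-21, 48) = -21
K (Bob): min(19, -19, 21, -30) = -30
H (Alice): max(-50, -21, -30) = -21
Root (Bob): min(-36, -24, -21) = -36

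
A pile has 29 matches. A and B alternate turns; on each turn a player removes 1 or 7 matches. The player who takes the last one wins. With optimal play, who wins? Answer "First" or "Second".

First

Positions where the player to move wins (W) vs loses (L):
i:   0  1  2  3  4  5  6  7  8  9 10 11 12 13 14 15 16 17 18 19 20 21 22 23 24 25 26 27 28 29
     L  W  L  W  L  W  L  W  L  W  L  W  L  W  L  W  L  W  L  W  L  W  L  W  L  W  L  W  L  W
Position 29 is W, so the first player wins.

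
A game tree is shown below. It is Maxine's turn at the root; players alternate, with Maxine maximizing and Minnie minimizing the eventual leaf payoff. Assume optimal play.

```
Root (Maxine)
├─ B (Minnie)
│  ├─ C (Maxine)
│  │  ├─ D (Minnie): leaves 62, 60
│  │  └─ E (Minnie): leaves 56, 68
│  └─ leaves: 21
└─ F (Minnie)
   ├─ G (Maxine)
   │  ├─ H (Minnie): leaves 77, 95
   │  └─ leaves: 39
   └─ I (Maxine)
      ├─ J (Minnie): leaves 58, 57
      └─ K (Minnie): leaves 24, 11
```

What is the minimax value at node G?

77

H: min(77, 95) = 77
G: max(77, 39) = 77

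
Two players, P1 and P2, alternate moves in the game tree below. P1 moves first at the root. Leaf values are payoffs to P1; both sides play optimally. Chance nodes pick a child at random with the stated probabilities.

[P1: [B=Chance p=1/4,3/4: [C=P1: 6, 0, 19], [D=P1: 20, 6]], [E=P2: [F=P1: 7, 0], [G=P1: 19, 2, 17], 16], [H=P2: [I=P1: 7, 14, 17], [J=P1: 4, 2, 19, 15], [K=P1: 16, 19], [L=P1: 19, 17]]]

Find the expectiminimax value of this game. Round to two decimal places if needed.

C (P1): max(6, 0, 19) = 19
D (P1): max(20, 6) = 20
B (Chance): 1/4·19 + 3/4·20 = 19.75
F (P1): max(7, 0) = 7
G (P1): max(19, 2, 17) = 19
E (P2): min(7, 19, 16) = 7
I (P1): max(7, 14, 17) = 17
J (P1): max(4, 2, 19, 15) = 19
K (P1): max(16, 19) = 19
L (P1): max(19, 17) = 19
H (P2): min(17, 19, 19, 19) = 17
Root (P1): max(19.75, 7, 17) = 19.75

19.75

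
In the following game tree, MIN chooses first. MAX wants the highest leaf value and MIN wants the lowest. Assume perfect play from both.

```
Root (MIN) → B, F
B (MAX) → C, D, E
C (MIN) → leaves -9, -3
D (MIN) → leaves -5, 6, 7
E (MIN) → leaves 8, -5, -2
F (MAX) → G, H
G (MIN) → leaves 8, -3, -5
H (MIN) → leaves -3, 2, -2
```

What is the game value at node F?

G: min(8, -3, -5) = -5
H: min(-3, 2, -2) = -3
F: max(-5, -3) = -3

-3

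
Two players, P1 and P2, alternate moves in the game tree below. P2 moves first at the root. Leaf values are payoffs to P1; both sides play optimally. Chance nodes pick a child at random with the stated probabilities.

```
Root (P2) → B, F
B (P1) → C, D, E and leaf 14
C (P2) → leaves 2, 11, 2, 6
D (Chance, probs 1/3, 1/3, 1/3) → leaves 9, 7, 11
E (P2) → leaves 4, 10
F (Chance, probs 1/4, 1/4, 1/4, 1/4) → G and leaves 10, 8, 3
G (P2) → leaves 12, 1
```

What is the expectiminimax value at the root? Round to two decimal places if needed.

5.5

C (P2): min(2, 11, 2, 6) = 2
D (Chance): 1/3·9 + 1/3·7 + 1/3·11 = 9
E (P2): min(4, 10) = 4
B (P1): max(2, 9, 4, 14) = 14
G (P2): min(12, 1) = 1
F (Chance): 1/4·1 + 1/4·10 + 1/4·8 + 1/4·3 = 5.5
Root (P2): min(14, 5.5) = 5.5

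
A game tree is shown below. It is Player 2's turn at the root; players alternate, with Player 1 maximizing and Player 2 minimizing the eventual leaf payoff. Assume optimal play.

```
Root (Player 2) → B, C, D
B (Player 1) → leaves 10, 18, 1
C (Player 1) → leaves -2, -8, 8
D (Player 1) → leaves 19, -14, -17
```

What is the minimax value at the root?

8

B (Player 1): max(10, 18, 1) = 18
C (Player 1): max(-2, -8, 8) = 8
D (Player 1): max(19, -14, -17) = 19
Root (Player 2): min(18, 8, 19) = 8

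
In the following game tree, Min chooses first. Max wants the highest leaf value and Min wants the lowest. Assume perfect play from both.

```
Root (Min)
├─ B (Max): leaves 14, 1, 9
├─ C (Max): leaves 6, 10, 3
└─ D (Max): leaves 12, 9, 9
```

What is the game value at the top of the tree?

B (Max): max(14, 1, 9) = 14
C (Max): max(6, 10, 3) = 10
D (Max): max(12, 9, 9) = 12
Root (Min): min(14, 10, 12) = 10

10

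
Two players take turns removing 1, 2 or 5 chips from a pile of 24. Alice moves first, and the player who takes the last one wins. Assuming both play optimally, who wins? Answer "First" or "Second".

Second

Compute winning (W) and losing (L) positions by backward induction:
i:   0  1  2  3  4  5  6  7  8  9 10 11 12 13 14 15 16 17 18 19 20 21 22 23 24
     L  W  W  L  W  W  L  W  W  L  W  W  L  W  W  L  W  W  L  W  W  L  W  W  L
Position 24 is L, so the second player wins.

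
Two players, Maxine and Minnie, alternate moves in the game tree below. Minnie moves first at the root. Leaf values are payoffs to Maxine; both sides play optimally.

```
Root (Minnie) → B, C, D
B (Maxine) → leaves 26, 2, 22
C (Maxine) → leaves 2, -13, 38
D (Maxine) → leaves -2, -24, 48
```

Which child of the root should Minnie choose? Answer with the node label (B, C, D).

B (Maxine): max(26, 2, 22) = 26
C (Maxine): max(2, -13, 38) = 38
D (Maxine): max(-2, -24, 48) = 48
Root (Minnie): min(26, 38, 48) = 26
Minnie picks the child with the lowest value: B (value 26).

B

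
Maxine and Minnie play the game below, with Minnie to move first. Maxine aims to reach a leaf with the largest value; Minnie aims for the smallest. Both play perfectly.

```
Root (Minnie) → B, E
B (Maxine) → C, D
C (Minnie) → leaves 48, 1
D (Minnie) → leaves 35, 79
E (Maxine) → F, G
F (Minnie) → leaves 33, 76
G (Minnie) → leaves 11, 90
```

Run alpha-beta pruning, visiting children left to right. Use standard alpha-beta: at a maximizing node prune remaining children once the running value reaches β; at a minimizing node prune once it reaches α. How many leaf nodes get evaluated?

C [α=-∞,β=+∞]: v=1
D [α=1,β=+∞]: v=35
B [α=-∞,β=+∞]: v=35
F [α=-∞,β=35]: v=33
G [α=33,β=35]: v=11 after child 1 ≤ α → α-cutoff, skip 1
E [α=-∞,β=35]: v=33
Root [α=-∞,β=+∞]: v=33
Leaves evaluated: 7 of 8.

7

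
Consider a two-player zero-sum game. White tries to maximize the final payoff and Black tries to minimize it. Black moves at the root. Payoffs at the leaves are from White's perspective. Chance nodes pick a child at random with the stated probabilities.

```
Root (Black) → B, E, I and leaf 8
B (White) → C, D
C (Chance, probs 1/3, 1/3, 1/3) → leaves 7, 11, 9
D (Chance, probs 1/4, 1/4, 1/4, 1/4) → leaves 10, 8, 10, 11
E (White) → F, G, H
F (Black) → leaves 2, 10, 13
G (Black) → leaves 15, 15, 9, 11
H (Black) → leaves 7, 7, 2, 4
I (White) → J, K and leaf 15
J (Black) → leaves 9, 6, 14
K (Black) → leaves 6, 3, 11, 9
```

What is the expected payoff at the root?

8

C (Chance): 1/3·7 + 1/3·11 + 1/3·9 = 9
D (Chance): 1/4·10 + 1/4·8 + 1/4·10 + 1/4·11 = 9.75
B (White): max(9, 9.75) = 9.75
F (Black): min(2, 10, 13) = 2
G (Black): min(15, 15, 9, 11) = 9
H (Black): min(7, 7, 2, 4) = 2
E (White): max(2, 9, 2) = 9
J (Black): min(9, 6, 14) = 6
K (Black): min(6, 3, 11, 9) = 3
I (White): max(6, 3, 15) = 15
Root (Black): min(9.75, 9, 15, 8) = 8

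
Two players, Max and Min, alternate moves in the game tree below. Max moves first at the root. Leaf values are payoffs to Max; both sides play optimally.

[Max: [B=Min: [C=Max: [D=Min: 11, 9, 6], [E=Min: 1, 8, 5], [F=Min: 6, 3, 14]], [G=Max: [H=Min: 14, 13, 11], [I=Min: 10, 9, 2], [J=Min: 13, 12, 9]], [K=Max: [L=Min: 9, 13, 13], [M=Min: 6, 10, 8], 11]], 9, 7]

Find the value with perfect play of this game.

9

D (Min): min(11, 9, 6) = 6
E (Min): min(1, 8, 5) = 1
F (Min): min(6, 3, 14) = 3
C (Max): max(6, 1, 3) = 6
H (Min): min(14, 13, 11) = 11
I (Min): min(10, 9, 2) = 2
J (Min): min(13, 12, 9) = 9
G (Max): max(11, 2, 9) = 11
L (Min): min(9, 13, 13) = 9
M (Min): min(6, 10, 8) = 6
K (Max): max(9, 6, 11) = 11
B (Min): min(6, 11, 11) = 6
Root (Max): max(6, 9, 7) = 9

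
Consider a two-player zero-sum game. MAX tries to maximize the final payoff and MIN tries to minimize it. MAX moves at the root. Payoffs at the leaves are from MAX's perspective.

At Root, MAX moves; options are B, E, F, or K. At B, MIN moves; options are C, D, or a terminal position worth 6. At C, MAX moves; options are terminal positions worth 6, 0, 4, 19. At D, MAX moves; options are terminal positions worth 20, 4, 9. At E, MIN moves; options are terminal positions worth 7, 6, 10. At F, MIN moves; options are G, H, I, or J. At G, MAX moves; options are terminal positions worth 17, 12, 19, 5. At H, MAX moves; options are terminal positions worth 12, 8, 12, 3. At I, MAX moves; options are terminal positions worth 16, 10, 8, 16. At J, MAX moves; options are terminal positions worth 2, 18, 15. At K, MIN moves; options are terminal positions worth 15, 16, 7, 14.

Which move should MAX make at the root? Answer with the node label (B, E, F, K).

F

C (MAX): max(6, 0, 4, 19) = 19
D (MAX): max(20, 4, 9) = 20
B (MIN): min(19, 20, 6) = 6
E (MIN): min(7, 6, 10) = 6
G (MAX): max(17, 12, 19, 5) = 19
H (MAX): max(12, 8, 12, 3) = 12
I (MAX): max(16, 10, 8, 16) = 16
J (MAX): max(2, 18, 15) = 18
F (MIN): min(19, 12, 16, 18) = 12
K (MIN): min(15, 16, 7, 14) = 7
Root (MAX): max(6, 6, 12, 7) = 12
MAX picks the child with the highest value: F (value 12).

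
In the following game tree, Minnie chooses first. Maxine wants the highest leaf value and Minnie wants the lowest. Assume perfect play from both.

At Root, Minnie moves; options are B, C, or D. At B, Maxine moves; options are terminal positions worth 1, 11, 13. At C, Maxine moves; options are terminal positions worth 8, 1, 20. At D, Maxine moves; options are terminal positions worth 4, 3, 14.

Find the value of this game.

13

B (Maxine): max(1, 11, 13) = 13
C (Maxine): max(8, 1, 20) = 20
D (Maxine): max(4, 3, 14) = 14
Root (Minnie): min(13, 20, 14) = 13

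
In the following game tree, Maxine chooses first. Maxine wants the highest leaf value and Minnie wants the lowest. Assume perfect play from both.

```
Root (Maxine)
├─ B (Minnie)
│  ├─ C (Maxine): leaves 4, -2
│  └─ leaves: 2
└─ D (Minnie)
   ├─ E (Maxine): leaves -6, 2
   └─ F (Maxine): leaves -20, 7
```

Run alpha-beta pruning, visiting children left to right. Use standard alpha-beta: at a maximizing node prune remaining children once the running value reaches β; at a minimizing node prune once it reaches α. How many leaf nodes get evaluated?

5

C [α=-∞,β=+∞]: v=4
B [α=-∞,β=+∞]: v=2
E [α=2,β=+∞]: v=2
D [α=2,β=+∞]: v=2 after child 1 ≤ α → α-cutoff, skip 1
Root [α=-∞,β=+∞]: v=2
Leaves evaluated: 5 of 7.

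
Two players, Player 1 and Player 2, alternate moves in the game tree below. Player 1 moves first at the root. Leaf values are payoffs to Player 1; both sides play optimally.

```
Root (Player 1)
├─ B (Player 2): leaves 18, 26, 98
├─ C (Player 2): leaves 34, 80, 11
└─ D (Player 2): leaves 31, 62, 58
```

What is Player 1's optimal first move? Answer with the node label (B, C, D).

D

B (Player 2): min(18, 26, 98) = 18
C (Player 2): min(34, 80, 11) = 11
D (Player 2): min(31, 62, 58) = 31
Root (Player 1): max(18, 11, 31) = 31
Player 1 picks the child with the highest value: D (value 31).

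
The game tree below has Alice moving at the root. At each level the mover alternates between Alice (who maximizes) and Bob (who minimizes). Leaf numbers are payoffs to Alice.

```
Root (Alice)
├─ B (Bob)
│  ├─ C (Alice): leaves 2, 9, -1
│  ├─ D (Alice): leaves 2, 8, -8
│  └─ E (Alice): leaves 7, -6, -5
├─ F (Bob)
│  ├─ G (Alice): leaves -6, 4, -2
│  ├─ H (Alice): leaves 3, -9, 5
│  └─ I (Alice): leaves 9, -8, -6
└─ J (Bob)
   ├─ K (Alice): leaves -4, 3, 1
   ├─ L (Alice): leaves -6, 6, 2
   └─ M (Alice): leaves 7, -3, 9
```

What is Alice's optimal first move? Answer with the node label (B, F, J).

C (Alice): max(2, 9, -1) = 9
D (Alice): max(2, 8, -8) = 8
E (Alice): max(7, -6, -5) = 7
B (Bob): min(9, 8, 7) = 7
G (Alice): max(-6, 4, -2) = 4
H (Alice): max(3, -9, 5) = 5
I (Alice): max(9, -8, -6) = 9
F (Bob): min(4, 5, 9) = 4
K (Alice): max(-4, 3, 1) = 3
L (Alice): max(-6, 6, 2) = 6
M (Alice): max(7, -3, 9) = 9
J (Bob): min(3, 6, 9) = 3
Root (Alice): max(7, 4, 3) = 7
Alice picks the child with the highest value: B (value 7).

B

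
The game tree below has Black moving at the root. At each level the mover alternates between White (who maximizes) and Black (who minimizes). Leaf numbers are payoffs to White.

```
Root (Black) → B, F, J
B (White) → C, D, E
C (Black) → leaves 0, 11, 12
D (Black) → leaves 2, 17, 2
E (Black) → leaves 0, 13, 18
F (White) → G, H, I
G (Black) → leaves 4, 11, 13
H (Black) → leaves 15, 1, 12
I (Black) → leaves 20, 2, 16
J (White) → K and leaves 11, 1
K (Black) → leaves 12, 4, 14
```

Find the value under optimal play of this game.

2

C (Black): min(0, 11, 12) = 0
D (Black): min(2, 17, 2) = 2
E (Black): min(0, 13, 18) = 0
B (White): max(0, 2, 0) = 2
G (Black): min(4, 11, 13) = 4
H (Black): min(15, 1, 12) = 1
I (Black): min(20, 2, 16) = 2
F (White): max(4, 1, 2) = 4
K (Black): min(12, 4, 14) = 4
J (White): max(4, 11, 1) = 11
Root (Black): min(2, 4, 11) = 2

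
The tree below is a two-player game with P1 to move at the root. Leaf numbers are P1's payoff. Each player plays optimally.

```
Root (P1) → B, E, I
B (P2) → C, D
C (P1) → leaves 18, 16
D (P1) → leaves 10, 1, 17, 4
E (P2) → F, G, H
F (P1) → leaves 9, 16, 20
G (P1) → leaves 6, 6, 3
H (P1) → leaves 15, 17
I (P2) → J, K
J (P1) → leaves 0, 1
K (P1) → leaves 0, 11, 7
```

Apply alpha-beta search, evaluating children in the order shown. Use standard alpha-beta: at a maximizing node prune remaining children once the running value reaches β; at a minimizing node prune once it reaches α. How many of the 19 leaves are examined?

C [α=-∞,β=+∞]: v=18
D [α=-∞,β=18]: v=17
B [α=-∞,β=+∞]: v=17
F [α=17,β=+∞]: v=20
G [α=17,β=20]: v=6
E [α=17,β=+∞]: v=6 after child 2 ≤ α → α-cutoff, skip 1
J [α=17,β=+∞]: v=1
I [α=17,β=+∞]: v=1 after child 1 ≤ α → α-cutoff, skip 1
Root [α=-∞,β=+∞]: v=17
Leaves evaluated: 14 of 19.

14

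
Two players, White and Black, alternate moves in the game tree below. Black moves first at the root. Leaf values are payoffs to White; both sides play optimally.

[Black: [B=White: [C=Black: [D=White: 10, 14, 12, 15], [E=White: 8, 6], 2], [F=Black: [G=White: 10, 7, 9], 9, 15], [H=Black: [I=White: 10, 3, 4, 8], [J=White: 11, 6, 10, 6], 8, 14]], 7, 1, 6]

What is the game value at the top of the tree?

D (White): max(10, 14, 12, 15) = 15
E (White): max(8, 6) = 8
C (Black): min(15, 8, 2) = 2
G (White): max(10, 7, 9) = 10
F (Black): min(10, 9, 15) = 9
I (White): max(10, 3, 4, 8) = 10
J (White): max(11, 6, 10, 6) = 11
H (Black): min(10, 11, 8, 14) = 8
B (White): max(2, 9, 8) = 9
Root (Black): min(9, 7, 1, 6) = 1

1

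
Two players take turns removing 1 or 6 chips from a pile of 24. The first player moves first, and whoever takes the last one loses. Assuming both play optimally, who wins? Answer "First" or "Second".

Mark each pile size as W (mover wins) or L (mover loses):
i:   0  1  2  3  4  5  6  7  8  9 10 11 12 13 14 15 16 17 18 19 20 21 22 23 24
     W  L  W  L  W  L  W  W  L  W  L  W  L  W  W  L  W  L  W  L  W  W  L  W  L
Position 24 is L, so the second player wins.

Second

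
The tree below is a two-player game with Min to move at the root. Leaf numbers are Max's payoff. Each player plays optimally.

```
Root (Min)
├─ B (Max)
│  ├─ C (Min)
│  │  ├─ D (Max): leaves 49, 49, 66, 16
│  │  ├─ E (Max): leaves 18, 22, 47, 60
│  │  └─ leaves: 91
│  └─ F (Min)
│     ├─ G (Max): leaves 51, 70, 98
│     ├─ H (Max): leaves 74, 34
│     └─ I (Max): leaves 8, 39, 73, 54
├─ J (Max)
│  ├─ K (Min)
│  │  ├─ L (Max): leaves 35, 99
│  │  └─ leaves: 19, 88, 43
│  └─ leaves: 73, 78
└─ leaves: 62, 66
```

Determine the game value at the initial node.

62

D (Max): max(49, 49, 66, 16) = 66
E (Max): max(18, 22, 47, 60) = 60
C (Min): min(66, 60, 91) = 60
G (Max): max(51, 70, 98) = 98
H (Max): max(74, 34) = 74
I (Max): max(8, 39, 73, 54) = 73
F (Min): min(98, 74, 73) = 73
B (Max): max(60, 73) = 73
L (Max): max(35, 99) = 99
K (Min): min(99, 19, 88, 43) = 19
J (Max): max(19, 73, 78) = 78
Root (Min): min(73, 78, 62, 66) = 62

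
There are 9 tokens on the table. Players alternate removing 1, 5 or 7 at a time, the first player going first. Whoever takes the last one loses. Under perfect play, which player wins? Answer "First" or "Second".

i:   0  1  2  3  4  5  6  7  8  9
     W  L  W  L  W  L  W  L  W  L
Position 9 is L, so the second player wins.

Second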